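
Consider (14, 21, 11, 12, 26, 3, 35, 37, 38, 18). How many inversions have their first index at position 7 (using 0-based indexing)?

The element at index 7 is 37.
Elements after it: 38, 18
Those smaller than 37: 18

1 such element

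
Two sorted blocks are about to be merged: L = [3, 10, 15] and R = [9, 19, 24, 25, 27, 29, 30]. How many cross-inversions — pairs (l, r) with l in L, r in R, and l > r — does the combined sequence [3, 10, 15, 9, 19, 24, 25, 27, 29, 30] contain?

Count, for every r in R, how many entries of L exceed r:
r = 9: 10, 15 → 2
r = 19: none → 0
r = 24: none → 0
r = 25: none → 0
r = 27: none → 0
r = 29: none → 0
r = 30: none → 0
Cross-inversions: 2 + 0 + 0 + 0 + 0 + 0 + 0 = 2

2 split inversions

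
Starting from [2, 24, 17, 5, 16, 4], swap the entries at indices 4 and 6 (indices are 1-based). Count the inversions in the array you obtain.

8 inversions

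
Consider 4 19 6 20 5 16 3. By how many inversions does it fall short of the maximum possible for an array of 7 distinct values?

9 inversions short

Maximum inversions for 7 distinct elements is C(7, 2) = 7·6/2 = 21.
Current inversions — for each element, count later smaller elements:
4: 1
19: 4
6: 2
20: 3
5: 1
16: 1
3: 0
Current total: 1 + 4 + 2 + 3 + 1 + 1 + 0 = 12
Shortfall: 21 − 12 = 9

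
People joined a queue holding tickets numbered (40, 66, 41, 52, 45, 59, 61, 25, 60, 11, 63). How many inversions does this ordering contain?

25 inversions

Sweep left to right; for each value list the smaller values that follow it:
40: 2
66: 9
41: 2
52: 3
45: 2
59: 2
61: 3
25: 1
60: 1
11: 0
63: 0
Sum: 2 + 9 + 2 + 3 + 2 + 2 + 3 + 1 + 1 + 0 + 0 = 25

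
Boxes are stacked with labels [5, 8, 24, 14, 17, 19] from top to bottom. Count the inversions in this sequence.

3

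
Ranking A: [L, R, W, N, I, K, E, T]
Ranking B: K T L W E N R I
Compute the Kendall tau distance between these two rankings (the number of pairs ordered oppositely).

Assign each item its position (1..8) in the first ordering, then rewrite the second ordering as that position sequence:
positions: L→1, R→2, W→3, N→4, I→5, K→6, E→7, T→8
second ordering as positions: [6, 8, 1, 3, 7, 4, 2, 5]
Discordant pairs = inversions in this position sequence.
6: 1, 3, 4, 2, 5 → 5
8: 1, 3, 7, 4, 2, 5 → 6
1: 0
3: 2 → 1
7: 4, 2, 5 → 3
4: 2 → 1
2: 0
5: 0
Total: 5 + 6 + 0 + 1 + 3 + 1 + 0 + 0 = 16

There are 16 discordant pairs.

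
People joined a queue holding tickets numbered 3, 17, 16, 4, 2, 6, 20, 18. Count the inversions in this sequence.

Count, for each position, how many later elements it exceeds:
3 → 2 → 1
17 → 16, 4, 2, 6 → 4
16 → 4, 2, 6 → 3
4 → 2 → 1
2 → none → 0
6 → none → 0
20 → 18 → 1
18 → none → 0
Sum: 1 + 4 + 3 + 1 + 0 + 0 + 1 + 0 = 10

10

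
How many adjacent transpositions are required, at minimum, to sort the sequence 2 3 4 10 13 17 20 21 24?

0

Minimum adjacent swaps = number of inversions (each swap of adjacent out-of-order elements removes one inversion and no swap can remove more).
Count inversions — for each element, later elements that are smaller:
2: none → 0
3: none → 0
4: none → 0
10: none → 0
13: none → 0
17: none → 0
20: none → 0
21: none → 0
24: none → 0
Total inversions: 0 + 0 + 0 + 0 + 0 + 0 + 0 + 0 + 0 = 0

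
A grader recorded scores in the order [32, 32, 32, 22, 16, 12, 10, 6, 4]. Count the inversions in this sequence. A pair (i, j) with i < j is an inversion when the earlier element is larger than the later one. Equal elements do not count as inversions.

33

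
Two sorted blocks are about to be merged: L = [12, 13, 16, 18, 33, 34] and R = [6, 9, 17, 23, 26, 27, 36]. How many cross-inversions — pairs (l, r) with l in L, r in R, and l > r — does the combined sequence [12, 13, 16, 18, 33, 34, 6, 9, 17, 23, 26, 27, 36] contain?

Take each right-half value and tally the left-half values above it:
r = 6: 12, 13, 16, 18, 33, 34 → 6
r = 9: 12, 13, 16, 18, 33, 34 → 6
r = 17: 18, 33, 34 → 3
r = 23: 33, 34 → 2
r = 26: 33, 34 → 2
r = 27: 33, 34 → 2
r = 36: none → 0
Cross-inversions: 6 + 6 + 3 + 2 + 2 + 2 + 0 = 21

21 split inversions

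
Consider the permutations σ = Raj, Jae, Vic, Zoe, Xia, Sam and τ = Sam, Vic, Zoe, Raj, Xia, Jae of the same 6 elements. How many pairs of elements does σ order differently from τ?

Assign each item its position (1..6) in the first ordering, then rewrite the second ordering as that position sequence:
positions: Raj→1, Jae→2, Vic→3, Zoe→4, Xia→5, Sam→6
second ordering as positions: [6, 3, 4, 1, 5, 2]
Discordant pairs = inversions in this position sequence.
6: 3, 4, 1, 5, 2 → 5
3: 1, 2 → 2
4: 1, 2 → 2
1: 0
5: 2 → 1
2: 0
Total: 5 + 2 + 2 + 0 + 1 + 0 = 10

10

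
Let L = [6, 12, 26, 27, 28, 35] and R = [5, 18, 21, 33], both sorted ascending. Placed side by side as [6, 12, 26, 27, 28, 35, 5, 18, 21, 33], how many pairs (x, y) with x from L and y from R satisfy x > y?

For each element r of the right run, count left-run elements greater than r:
r = 5: 6, 12, 26, 27, 28, 35 → 6
r = 18: 26, 27, 28, 35 → 4
r = 21: 26, 27, 28, 35 → 4
r = 33: 35 → 1
Cross-inversions: 6 + 4 + 4 + 1 = 15

Split inversions: 15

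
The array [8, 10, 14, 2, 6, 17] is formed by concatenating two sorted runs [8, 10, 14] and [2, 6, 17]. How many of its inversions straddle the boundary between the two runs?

6

For each element r of the right run, count left-run elements greater than r:
r = 2: 8, 10, 14 → 3
r = 6: 8, 10, 14 → 3
r = 17: none → 0
Cross-inversions: 3 + 3 + 0 = 6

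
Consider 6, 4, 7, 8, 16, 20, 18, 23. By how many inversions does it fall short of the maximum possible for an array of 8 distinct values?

26 inversions short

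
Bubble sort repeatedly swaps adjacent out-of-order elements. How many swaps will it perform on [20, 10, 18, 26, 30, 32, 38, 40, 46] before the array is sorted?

The minimum number of adjacent swaps to sort an array equals its inversion count, since every such swap removes exactly one inversion.
Count inversions — for each element, later elements that are smaller:
20: 10, 18 → 2
10: none → 0
18: none → 0
26: none → 0
30: none → 0
32: none → 0
38: none → 0
40: none → 0
46: none → 0
Total inversions: 2 + 0 + 0 + 0 + 0 + 0 + 0 + 0 + 0 = 2

There are 2 adjacent swaps.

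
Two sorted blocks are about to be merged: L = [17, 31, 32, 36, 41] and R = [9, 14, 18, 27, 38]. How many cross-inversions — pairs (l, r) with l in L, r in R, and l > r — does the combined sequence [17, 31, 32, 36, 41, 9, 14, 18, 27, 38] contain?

19 split inversions

Count, for every r in R, how many entries of L exceed r:
r = 9: 17, 31, 32, 36, 41 → 5
r = 14: 17, 31, 32, 36, 41 → 5
r = 18: 31, 32, 36, 41 → 4
r = 27: 31, 32, 36, 41 → 4
r = 38: 41 → 1
Cross-inversions: 5 + 5 + 4 + 4 + 1 = 19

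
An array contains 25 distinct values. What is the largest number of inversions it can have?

300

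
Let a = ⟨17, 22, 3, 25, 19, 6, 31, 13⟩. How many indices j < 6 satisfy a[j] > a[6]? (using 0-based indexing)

0

The element at index 6 is 31.
Elements before it: 17, 22, 3, 25, 19, 6
None of them are larger than 31.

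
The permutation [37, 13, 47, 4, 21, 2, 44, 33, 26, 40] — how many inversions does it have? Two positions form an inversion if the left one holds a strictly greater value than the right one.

21

For each element, count later entries that are smaller:
37: 6
13: 2
47: 7
4: 1
21: 1
2: 0
44: 3
33: 1
26: 0
40: 0
Sum: 6 + 2 + 7 + 1 + 1 + 0 + 3 + 1 + 0 + 0 = 21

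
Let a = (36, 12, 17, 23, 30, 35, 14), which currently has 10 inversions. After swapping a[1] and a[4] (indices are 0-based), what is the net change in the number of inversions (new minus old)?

+5

Positions 1 and 4 hold 12 and 30; after swapping, the array is [36, 30, 17, 23, 12, 35, 14].
Element-by-element contributions:
36: 6
30: 4
17: 2
23: 2
12: 0
35: 1
14: 0
Sum: 6 + 4 + 2 + 2 + 0 + 1 + 0 = 15
Change: 15 − 10 = +5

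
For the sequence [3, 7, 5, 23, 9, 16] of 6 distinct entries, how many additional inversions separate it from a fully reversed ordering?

12

Maximum inversions for 6 distinct elements is C(6, 2) = 6·5/2 = 15.
Current inversions — for each element, count later smaller elements:
3: 0
7: 1
5: 0
23: 2
9: 0
16: 0
Current total: 0 + 1 + 0 + 2 + 0 + 0 = 3
Shortfall: 15 − 3 = 12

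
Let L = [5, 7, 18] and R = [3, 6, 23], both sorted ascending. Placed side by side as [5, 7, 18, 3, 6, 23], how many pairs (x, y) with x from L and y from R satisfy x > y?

5

For each element r of the right run, count left-run elements greater than r:
r = 3: 5, 7, 18 → 3
r = 6: 7, 18 → 2
r = 23: none → 0
Cross-inversions: 3 + 2 + 0 = 5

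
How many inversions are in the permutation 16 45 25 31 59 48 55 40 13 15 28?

30

For each element, count later entries that are smaller:
16 → 13, 15 → 2
45 → 25, 31, 40, 13, 15, 28 → 6
25 → 13, 15 → 2
31 → 13, 15, 28 → 3
59 → 48, 55, 40, 13, 15, 28 → 6
48 → 40, 13, 15, 28 → 4
55 → 40, 13, 15, 28 → 4
40 → 13, 15, 28 → 3
13 → none → 0
15 → none → 0
28 → none → 0
Sum: 2 + 6 + 2 + 3 + 6 + 4 + 4 + 3 + 0 + 0 + 0 = 30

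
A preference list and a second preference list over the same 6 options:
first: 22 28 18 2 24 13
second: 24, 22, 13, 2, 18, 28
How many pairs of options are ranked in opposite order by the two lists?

Pairs: 10

Assign each item its position (1..6) in the first ordering, then rewrite the second ordering as that position sequence:
positions: 22→1, 28→2, 18→3, 2→4, 24→5, 13→6
second ordering as positions: [5, 1, 6, 4, 3, 2]
Discordant pairs = inversions in this position sequence.
5: 1, 4, 3, 2 → 4
1: 0
6: 4, 3, 2 → 3
4: 3, 2 → 2
3: 2 → 1
2: 0
Total: 4 + 0 + 3 + 2 + 1 + 0 = 10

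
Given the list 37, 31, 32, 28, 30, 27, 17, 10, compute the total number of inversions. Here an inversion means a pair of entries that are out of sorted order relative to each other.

Inversions: 26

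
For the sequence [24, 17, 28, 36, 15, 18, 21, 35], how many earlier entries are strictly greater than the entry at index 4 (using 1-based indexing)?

The element at index 4 is 36.
Elements before it: 24, 17, 28
None of them are larger than 36.

0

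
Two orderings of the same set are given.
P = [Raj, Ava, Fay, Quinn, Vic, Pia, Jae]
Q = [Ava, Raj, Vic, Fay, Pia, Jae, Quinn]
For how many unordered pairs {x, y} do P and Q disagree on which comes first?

5

Assign each item its position (1..7) in the first ordering, then rewrite the second ordering as that position sequence:
positions: Raj→1, Ava→2, Fay→3, Quinn→4, Vic→5, Pia→6, Jae→7
second ordering as positions: [2, 1, 5, 3, 6, 7, 4]
Discordant pairs = inversions in this position sequence.
2: 1 → 1
1: 0
5: 3, 4 → 2
3: 0
6: 4 → 1
7: 4 → 1
4: 0
Total: 1 + 0 + 2 + 0 + 1 + 1 + 0 = 5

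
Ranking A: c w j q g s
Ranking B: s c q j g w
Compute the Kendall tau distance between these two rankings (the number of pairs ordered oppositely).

Discordant pairs: 9

Assign each item its position (1..6) in the first ordering, then rewrite the second ordering as that position sequence:
positions: c→1, w→2, j→3, q→4, g→5, s→6
second ordering as positions: [6, 1, 4, 3, 5, 2]
Discordant pairs = inversions in this position sequence.
6: 1, 4, 3, 5, 2 → 5
1: 0
4: 3, 2 → 2
3: 2 → 1
5: 2 → 1
2: 0
Total: 5 + 0 + 2 + 1 + 1 + 0 = 9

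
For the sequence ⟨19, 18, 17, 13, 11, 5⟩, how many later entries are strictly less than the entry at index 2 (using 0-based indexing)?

3

The element at index 2 is 17.
Elements after it: 13, 11, 5
Those smaller than 17: 13, 11, 5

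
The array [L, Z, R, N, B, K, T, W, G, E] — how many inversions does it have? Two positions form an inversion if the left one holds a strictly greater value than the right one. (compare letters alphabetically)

For each element, count later entries that are smaller:
L → B, K, G, E → 4
Z → R, N, B, K, T, W, G, E → 8
R → N, B, K, G, E → 5
N → B, K, G, E → 4
B → none → 0
K → G, E → 2
T → G, E → 2
W → G, E → 2
G → E → 1
E → none → 0
Sum: 4 + 8 + 5 + 4 + 0 + 2 + 2 + 2 + 1 + 0 = 28

28 out-of-order pairs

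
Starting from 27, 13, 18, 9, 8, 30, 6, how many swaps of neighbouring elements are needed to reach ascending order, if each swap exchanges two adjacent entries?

Each adjacent swap fixes exactly one inversion, so the minimum swap count equals the number of inversions.
Count inversions — for each element, later elements that are smaller:
27: 13, 18, 9, 8, 6 → 5
13: 9, 8, 6 → 3
18: 9, 8, 6 → 3
9: 8, 6 → 2
8: 6 → 1
30: 6 → 1
6: none → 0
Total inversions: 5 + 3 + 3 + 2 + 1 + 1 + 0 = 15

15 adjacent swaps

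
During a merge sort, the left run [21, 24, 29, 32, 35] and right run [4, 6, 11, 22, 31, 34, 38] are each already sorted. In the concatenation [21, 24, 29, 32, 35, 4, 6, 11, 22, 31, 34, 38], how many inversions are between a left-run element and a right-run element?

22

For each element r of the right run, count left-run elements greater than r:
r = 4: 21, 24, 29, 32, 35 → 5
r = 6: 21, 24, 29, 32, 35 → 5
r = 11: 21, 24, 29, 32, 35 → 5
r = 22: 24, 29, 32, 35 → 4
r = 31: 32, 35 → 2
r = 34: 35 → 1
r = 38: none → 0
Cross-inversions: 5 + 5 + 5 + 4 + 2 + 1 + 0 = 22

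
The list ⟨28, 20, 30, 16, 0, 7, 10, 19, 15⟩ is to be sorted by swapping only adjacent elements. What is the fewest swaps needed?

24

The minimum number of adjacent swaps to sort an array equals its inversion count, since every such swap removes exactly one inversion.
Count inversions — for each element, later elements that are smaller:
28: 20, 16, 0, 7, 10, 19, 15 → 7
20: 16, 0, 7, 10, 19, 15 → 6
30: 16, 0, 7, 10, 19, 15 → 6
16: 0, 7, 10, 15 → 4
0: none → 0
7: none → 0
10: none → 0
19: 15 → 1
15: none → 0
Total inversions: 7 + 6 + 6 + 4 + 0 + 0 + 0 + 1 + 0 = 24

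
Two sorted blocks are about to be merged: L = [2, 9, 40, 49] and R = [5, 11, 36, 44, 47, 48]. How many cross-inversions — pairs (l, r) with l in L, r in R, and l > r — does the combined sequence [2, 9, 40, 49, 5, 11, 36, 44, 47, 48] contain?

Split inversions: 10

Take each right-half value and tally the left-half values above it:
r = 5: 9, 40, 49 → 3
r = 11: 40, 49 → 2
r = 36: 40, 49 → 2
r = 44: 49 → 1
r = 47: 49 → 1
r = 48: 49 → 1
Cross-inversions: 3 + 2 + 2 + 1 + 1 + 1 = 10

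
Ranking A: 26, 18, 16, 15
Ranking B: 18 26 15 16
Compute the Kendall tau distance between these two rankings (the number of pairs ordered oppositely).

2 discordant pairs

Assign each item its position (1..4) in the first ordering, then rewrite the second ordering as that position sequence:
positions: 26→1, 18→2, 16→3, 15→4
second ordering as positions: [2, 1, 4, 3]
Discordant pairs = inversions in this position sequence.
2: 1 → 1
1: 0
4: 3 → 1
3: 0
Total: 1 + 0 + 1 + 0 = 2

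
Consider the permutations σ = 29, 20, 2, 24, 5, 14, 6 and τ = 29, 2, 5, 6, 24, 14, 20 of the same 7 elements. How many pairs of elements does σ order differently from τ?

8

Assign each item its position (1..7) in the first ordering, then rewrite the second ordering as that position sequence:
positions: 29→1, 20→2, 2→3, 24→4, 5→5, 14→6, 6→7
second ordering as positions: [1, 3, 5, 7, 4, 6, 2]
Discordant pairs = inversions in this position sequence.
1: 0
3: 2 → 1
5: 4, 2 → 2
7: 4, 6, 2 → 3
4: 2 → 1
6: 2 → 1
2: 0
Total: 0 + 1 + 2 + 3 + 1 + 1 + 0 = 8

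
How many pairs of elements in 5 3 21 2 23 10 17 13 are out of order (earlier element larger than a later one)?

11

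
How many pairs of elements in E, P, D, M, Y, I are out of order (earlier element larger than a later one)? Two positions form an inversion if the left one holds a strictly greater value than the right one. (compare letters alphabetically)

Inversion pairs (indices are 0-based):
(0,2): E > D
(1,2): P > D
(1,3): P > M
(1,5): P > I
(3,5): M > I
(4,5): Y > I
That's 6 pairs.

6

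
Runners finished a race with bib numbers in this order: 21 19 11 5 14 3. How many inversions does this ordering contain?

Element-by-element contributions:
21 → 19, 11, 5, 14, 3 → 5
19 → 11, 5, 14, 3 → 4
11 → 5, 3 → 2
5 → 3 → 1
14 → 3 → 1
3 → none → 0
Sum: 5 + 4 + 2 + 1 + 1 + 0 = 13

13 out-of-order pairs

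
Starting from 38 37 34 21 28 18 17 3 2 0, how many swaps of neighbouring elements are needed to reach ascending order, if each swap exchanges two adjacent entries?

44 swaps

Each adjacent swap fixes exactly one inversion, so the minimum swap count equals the number of inversions.
Count inversions — for each element, later elements that are smaller:
38: 37, 34, 21, 28, 18, 17, 3, 2, 0 → 9
37: 34, 21, 28, 18, 17, 3, 2, 0 → 8
34: 21, 28, 18, 17, 3, 2, 0 → 7
21: 18, 17, 3, 2, 0 → 5
28: 18, 17, 3, 2, 0 → 5
18: 17, 3, 2, 0 → 4
17: 3, 2, 0 → 3
3: 2, 0 → 2
2: 0 → 1
0: none → 0
Total inversions: 9 + 8 + 7 + 5 + 5 + 4 + 3 + 2 + 1 + 0 = 44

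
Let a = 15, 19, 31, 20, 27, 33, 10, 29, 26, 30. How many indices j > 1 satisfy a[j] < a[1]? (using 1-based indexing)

1 such element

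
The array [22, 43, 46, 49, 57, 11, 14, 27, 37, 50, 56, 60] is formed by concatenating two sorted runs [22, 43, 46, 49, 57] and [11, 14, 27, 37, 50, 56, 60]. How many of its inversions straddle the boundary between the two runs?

For each element r of the right run, count left-run elements greater than r:
r = 11: 22, 43, 46, 49, 57 → 5
r = 14: 22, 43, 46, 49, 57 → 5
r = 27: 43, 46, 49, 57 → 4
r = 37: 43, 46, 49, 57 → 4
r = 50: 57 → 1
r = 56: 57 → 1
r = 60: none → 0
Cross-inversions: 5 + 5 + 4 + 4 + 1 + 1 + 0 = 20

20 cross-inversions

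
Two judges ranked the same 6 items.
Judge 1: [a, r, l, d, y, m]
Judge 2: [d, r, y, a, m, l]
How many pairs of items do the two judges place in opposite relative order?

There are 7 discordant pairs.

Assign each item its position (1..6) in the first ordering, then rewrite the second ordering as that position sequence:
positions: a→1, r→2, l→3, d→4, y→5, m→6
second ordering as positions: [4, 2, 5, 1, 6, 3]
Discordant pairs = inversions in this position sequence.
4: 2, 1, 3 → 3
2: 1 → 1
5: 1, 3 → 2
1: 0
6: 3 → 1
3: 0
Total: 3 + 1 + 2 + 0 + 1 + 0 = 7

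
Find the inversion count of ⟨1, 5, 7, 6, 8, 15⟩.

1

Sweep left to right; for each value list the smaller values that follow it:
1: 0
5: 0
7: 1
6: 0
8: 0
15: 0
Sum: 0 + 0 + 1 + 0 + 0 + 0 = 1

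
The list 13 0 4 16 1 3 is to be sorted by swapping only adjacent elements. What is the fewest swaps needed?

The minimum number of adjacent swaps to sort an array equals its inversion count, since every such swap removes exactly one inversion.
Count inversions — for each element, later elements that are smaller:
13: 0, 4, 1, 3 → 4
0: none → 0
4: 1, 3 → 2
16: 1, 3 → 2
1: none → 0
3: none → 0
Total inversions: 4 + 0 + 2 + 2 + 0 + 0 = 8

There are 8 adjacent swaps.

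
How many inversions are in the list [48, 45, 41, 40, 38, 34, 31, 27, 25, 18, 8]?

55 inversions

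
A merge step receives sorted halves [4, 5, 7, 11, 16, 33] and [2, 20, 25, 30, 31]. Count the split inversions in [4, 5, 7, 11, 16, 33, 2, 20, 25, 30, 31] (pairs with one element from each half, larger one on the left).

10 split inversions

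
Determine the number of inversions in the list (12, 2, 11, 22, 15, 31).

Count, for each position, how many later elements it exceeds:
12 → 2, 11 → 2
2 → none → 0
11 → none → 0
22 → 15 → 1
15 → none → 0
31 → none → 0
Sum: 2 + 0 + 0 + 1 + 0 + 0 = 3

3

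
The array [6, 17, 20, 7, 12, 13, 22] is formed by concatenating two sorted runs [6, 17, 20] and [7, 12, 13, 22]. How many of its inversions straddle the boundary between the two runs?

6

Take each right-half value and tally the left-half values above it:
r = 7: 17, 20 → 2
r = 12: 17, 20 → 2
r = 13: 17, 20 → 2
r = 22: none → 0
Cross-inversions: 2 + 2 + 2 + 0 = 6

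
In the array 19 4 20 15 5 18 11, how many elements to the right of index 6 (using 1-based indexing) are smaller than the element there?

1 such element

The element at index 6 is 18.
Elements after it: 11
Those smaller than 18: 11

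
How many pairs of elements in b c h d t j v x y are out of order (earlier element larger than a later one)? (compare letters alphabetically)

There are 2 out-of-order pairs.

Sweep left to right; for each value list the smaller values that follow it:
b: 0
c: 0
h: 1
d: 0
t: 1
j: 0
v: 0
x: 0
y: 0
Sum: 0 + 0 + 1 + 0 + 1 + 0 + 0 + 0 + 0 = 2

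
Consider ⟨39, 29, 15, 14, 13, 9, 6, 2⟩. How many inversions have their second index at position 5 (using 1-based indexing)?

The element at index 5 is 13.
Elements before it: 39, 29, 15, 14
Those larger than 13: 39, 29, 15, 14

4 such elements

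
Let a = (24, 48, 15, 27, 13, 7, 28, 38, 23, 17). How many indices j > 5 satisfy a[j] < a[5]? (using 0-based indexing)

0

The element at index 5 is 7.
Elements after it: 28, 38, 23, 17
None of them are smaller than 7.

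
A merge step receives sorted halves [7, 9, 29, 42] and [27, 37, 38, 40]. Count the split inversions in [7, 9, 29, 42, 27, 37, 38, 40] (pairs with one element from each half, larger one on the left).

Take each right-half value and tally the left-half values above it:
r = 27: 29, 42 → 2
r = 37: 42 → 1
r = 38: 42 → 1
r = 40: 42 → 1
Cross-inversions: 2 + 1 + 1 + 1 = 5

5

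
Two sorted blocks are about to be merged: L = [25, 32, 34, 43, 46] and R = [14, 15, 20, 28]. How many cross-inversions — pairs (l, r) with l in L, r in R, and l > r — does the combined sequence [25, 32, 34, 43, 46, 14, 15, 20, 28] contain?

19

For each element r of the right run, count left-run elements greater than r:
r = 14: 25, 32, 34, 43, 46 → 5
r = 15: 25, 32, 34, 43, 46 → 5
r = 20: 25, 32, 34, 43, 46 → 5
r = 28: 32, 34, 43, 46 → 4
Cross-inversions: 5 + 5 + 5 + 4 = 19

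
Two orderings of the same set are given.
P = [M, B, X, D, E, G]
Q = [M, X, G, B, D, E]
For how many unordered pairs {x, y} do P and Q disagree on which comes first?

Assign each item its position (1..6) in the first ordering, then rewrite the second ordering as that position sequence:
positions: M→1, B→2, X→3, D→4, E→5, G→6
second ordering as positions: [1, 3, 6, 2, 4, 5]
Discordant pairs = inversions in this position sequence.
1: 0
3: 2 → 1
6: 2, 4, 5 → 3
2: 0
4: 0
5: 0
Total: 0 + 1 + 3 + 0 + 0 + 0 = 4

There are 4 disagreeing pairs.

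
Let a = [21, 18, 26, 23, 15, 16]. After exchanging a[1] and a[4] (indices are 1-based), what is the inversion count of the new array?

Positions 1 and 4 hold 21 and 23; after swapping, the array is [23, 18, 26, 21, 15, 16].
Sweep left to right; for each value list the smaller values that follow it:
23 → 18, 21, 15, 16 → 4
18 → 15, 16 → 2
26 → 21, 15, 16 → 3
21 → 15, 16 → 2
15 → none → 0
16 → none → 0
Sum: 4 + 2 + 3 + 2 + 0 + 0 = 11

11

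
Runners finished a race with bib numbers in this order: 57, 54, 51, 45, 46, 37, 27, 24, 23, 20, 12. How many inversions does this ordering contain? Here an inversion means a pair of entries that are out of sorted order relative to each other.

Inversions: 54

Sweep left to right; for each value list the smaller values that follow it:
57 → 54, 51, 45, 46, 37, 27, 24, 23, 20, 12 → 10
54 → 51, 45, 46, 37, 27, 24, 23, 20, 12 → 9
51 → 45, 46, 37, 27, 24, 23, 20, 12 → 8
45 → 37, 27, 24, 23, 20, 12 → 6
46 → 37, 27, 24, 23, 20, 12 → 6
37 → 27, 24, 23, 20, 12 → 5
27 → 24, 23, 20, 12 → 4
24 → 23, 20, 12 → 3
23 → 20, 12 → 2
20 → 12 → 1
12 → none → 0
Sum: 10 + 9 + 8 + 6 + 6 + 5 + 4 + 3 + 2 + 1 + 0 = 54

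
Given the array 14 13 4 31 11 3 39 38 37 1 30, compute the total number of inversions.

Inversions: 27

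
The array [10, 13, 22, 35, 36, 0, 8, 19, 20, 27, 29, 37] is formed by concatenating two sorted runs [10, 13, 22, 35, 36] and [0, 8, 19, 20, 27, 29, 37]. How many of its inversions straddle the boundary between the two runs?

There are 20 cross-inversions.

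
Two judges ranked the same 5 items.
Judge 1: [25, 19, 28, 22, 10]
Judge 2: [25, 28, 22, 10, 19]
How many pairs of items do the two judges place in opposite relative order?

Discordant pairs: 3

Assign each item its position (1..5) in the first ordering, then rewrite the second ordering as that position sequence:
positions: 25→1, 19→2, 28→3, 22→4, 10→5
second ordering as positions: [1, 3, 4, 5, 2]
Discordant pairs = inversions in this position sequence.
1: 0
3: 2 → 1
4: 2 → 1
5: 2 → 1
2: 0
Total: 0 + 1 + 1 + 1 + 0 = 3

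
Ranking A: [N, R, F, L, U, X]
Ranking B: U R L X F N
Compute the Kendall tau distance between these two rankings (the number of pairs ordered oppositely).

Assign each item its position (1..6) in the first ordering, then rewrite the second ordering as that position sequence:
positions: N→1, R→2, F→3, L→4, U→5, X→6
second ordering as positions: [5, 2, 4, 6, 3, 1]
Discordant pairs = inversions in this position sequence.
5: 2, 4, 3, 1 → 4
2: 1 → 1
4: 3, 1 → 2
6: 3, 1 → 2
3: 1 → 1
1: 0
Total: 4 + 1 + 2 + 2 + 1 + 0 = 10

10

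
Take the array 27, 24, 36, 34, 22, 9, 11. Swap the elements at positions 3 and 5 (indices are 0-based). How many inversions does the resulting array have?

Positions 3 and 5 hold 34 and 9; after swapping, the array is [27, 24, 36, 9, 22, 34, 11].
Count, for each position, how many later elements it exceeds:
27 → 24, 9, 22, 11 → 4
24 → 9, 22, 11 → 3
36 → 9, 22, 34, 11 → 4
9 → none → 0
22 → 11 → 1
34 → 11 → 1
11 → none → 0
Sum: 4 + 3 + 4 + 0 + 1 + 1 + 0 = 13

13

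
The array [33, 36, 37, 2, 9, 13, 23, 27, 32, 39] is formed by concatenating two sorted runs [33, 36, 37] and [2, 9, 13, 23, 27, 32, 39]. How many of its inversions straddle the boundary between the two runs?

Split inversions: 18

Count, for every r in R, how many entries of L exceed r:
r = 2: 33, 36, 37 → 3
r = 9: 33, 36, 37 → 3
r = 13: 33, 36, 37 → 3
r = 23: 33, 36, 37 → 3
r = 27: 33, 36, 37 → 3
r = 32: 33, 36, 37 → 3
r = 39: none → 0
Cross-inversions: 3 + 3 + 3 + 3 + 3 + 3 + 0 = 18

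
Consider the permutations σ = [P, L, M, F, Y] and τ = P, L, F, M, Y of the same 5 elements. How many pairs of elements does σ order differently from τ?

1

Assign each item its position (1..5) in the first ordering, then rewrite the second ordering as that position sequence:
positions: P→1, L→2, M→3, F→4, Y→5
second ordering as positions: [1, 2, 4, 3, 5]
Discordant pairs = inversions in this position sequence.
1: 0
2: 0
4: 3 → 1
3: 0
5: 0
Total: 0 + 0 + 1 + 0 + 0 = 1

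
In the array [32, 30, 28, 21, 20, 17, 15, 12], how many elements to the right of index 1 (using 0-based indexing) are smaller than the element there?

The element at index 1 is 30.
Elements after it: 28, 21, 20, 17, 15, 12
Those smaller than 30: 28, 21, 20, 17, 15, 12

6 such elements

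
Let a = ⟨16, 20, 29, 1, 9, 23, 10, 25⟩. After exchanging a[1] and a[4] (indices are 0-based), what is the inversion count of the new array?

Positions 1 and 4 hold 20 and 9; after swapping, the array is [16, 9, 29, 1, 20, 23, 10, 25].
For each element, count later entries that are smaller:
16 → 9, 1, 10 → 3
9 → 1 → 1
29 → 1, 20, 23, 10, 25 → 5
1 → none → 0
20 → 10 → 1
23 → 10 → 1
10 → none → 0
25 → none → 0
Sum: 3 + 1 + 5 + 0 + 1 + 1 + 0 + 0 = 11

There are 11 inversions.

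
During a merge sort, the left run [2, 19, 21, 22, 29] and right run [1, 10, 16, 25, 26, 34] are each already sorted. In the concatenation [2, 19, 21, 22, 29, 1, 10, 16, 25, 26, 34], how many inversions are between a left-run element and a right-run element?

There are 15 cross-inversions.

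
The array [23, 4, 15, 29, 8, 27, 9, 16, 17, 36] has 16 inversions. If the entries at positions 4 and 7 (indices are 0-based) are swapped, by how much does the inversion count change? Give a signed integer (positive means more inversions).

+3

Positions 4 and 7 hold 8 and 16; after swapping, the array is [23, 4, 15, 29, 16, 27, 9, 8, 17, 36].
For each element, count later entries that are smaller:
23: 6
4: 0
15: 2
29: 5
16: 2
27: 3
9: 1
8: 0
17: 0
36: 0
Sum: 6 + 0 + 2 + 5 + 2 + 3 + 1 + 0 + 0 + 0 = 19
Change: 19 − 16 = +3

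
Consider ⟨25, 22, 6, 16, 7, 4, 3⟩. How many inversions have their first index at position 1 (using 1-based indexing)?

The element at index 1 is 25.
Elements after it: 22, 6, 16, 7, 4, 3
Those smaller than 25: 22, 6, 16, 7, 4, 3

6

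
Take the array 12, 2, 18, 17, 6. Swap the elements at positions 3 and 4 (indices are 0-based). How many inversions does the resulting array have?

Positions 3 and 4 hold 17 and 6; after swapping, the array is [12, 2, 18, 6, 17].
For each element, count later entries that are smaller:
12 → 2, 6 → 2
2 → none → 0
18 → 6, 17 → 2
6 → none → 0
17 → none → 0
Sum: 2 + 0 + 2 + 0 + 0 = 4

4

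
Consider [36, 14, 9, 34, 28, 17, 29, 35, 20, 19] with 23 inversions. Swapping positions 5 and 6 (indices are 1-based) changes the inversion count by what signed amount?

Positions 5 and 6 hold 28 and 17; after swapping, the array is [36, 14, 9, 34, 17, 28, 29, 35, 20, 19].
Element-by-element contributions:
36 → 14, 9, 34, 17, 28, 29, 35, 20, 19 → 9
14 → 9 → 1
9 → none → 0
34 → 17, 28, 29, 20, 19 → 5
17 → none → 0
28 → 20, 19 → 2
29 → 20, 19 → 2
35 → 20, 19 → 2
20 → 19 → 1
19 → none → 0
Sum: 9 + 1 + 0 + 5 + 0 + 2 + 2 + 2 + 1 + 0 = 22
Change: 22 − 23 = -1

-1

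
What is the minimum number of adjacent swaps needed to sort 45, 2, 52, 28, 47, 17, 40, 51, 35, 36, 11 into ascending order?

31

Each adjacent swap fixes exactly one inversion, so the minimum swap count equals the number of inversions.
Count inversions — for each element, later elements that are smaller:
45: 2, 28, 17, 40, 35, 36, 11 → 7
2: none → 0
52: 28, 47, 17, 40, 51, 35, 36, 11 → 8
28: 17, 11 → 2
47: 17, 40, 35, 36, 11 → 5
17: 11 → 1
40: 35, 36, 11 → 3
51: 35, 36, 11 → 3
35: 11 → 1
36: 11 → 1
11: none → 0
Total inversions: 7 + 0 + 8 + 2 + 5 + 1 + 3 + 3 + 1 + 1 + 0 = 31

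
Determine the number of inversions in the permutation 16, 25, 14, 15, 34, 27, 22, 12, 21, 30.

20

Count, for each position, how many later elements it exceeds:
16 → 14, 15, 12 → 3
25 → 14, 15, 22, 12, 21 → 5
14 → 12 → 1
15 → 12 → 1
34 → 27, 22, 12, 21, 30 → 5
27 → 22, 12, 21 → 3
22 → 12, 21 → 2
12 → none → 0
21 → none → 0
30 → none → 0
Sum: 3 + 5 + 1 + 1 + 5 + 3 + 2 + 0 + 0 + 0 = 20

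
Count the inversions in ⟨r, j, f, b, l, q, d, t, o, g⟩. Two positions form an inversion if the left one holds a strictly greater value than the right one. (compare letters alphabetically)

22 inversions

Sweep left to right; for each value list the smaller values that follow it:
r: 8
j: 4
f: 2
b: 0
l: 2
q: 3
d: 0
t: 2
o: 1
g: 0
Sum: 8 + 4 + 2 + 0 + 2 + 3 + 0 + 2 + 1 + 0 = 22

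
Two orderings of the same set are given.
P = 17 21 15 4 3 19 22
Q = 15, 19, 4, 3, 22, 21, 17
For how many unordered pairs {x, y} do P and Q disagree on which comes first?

13 disagreeing pairs

Assign each item its position (1..7) in the first ordering, then rewrite the second ordering as that position sequence:
positions: 17→1, 21→2, 15→3, 4→4, 3→5, 19→6, 22→7
second ordering as positions: [3, 6, 4, 5, 7, 2, 1]
Discordant pairs = inversions in this position sequence.
3: 2, 1 → 2
6: 4, 5, 2, 1 → 4
4: 2, 1 → 2
5: 2, 1 → 2
7: 2, 1 → 2
2: 1 → 1
1: 0
Total: 2 + 4 + 2 + 2 + 2 + 1 + 0 = 13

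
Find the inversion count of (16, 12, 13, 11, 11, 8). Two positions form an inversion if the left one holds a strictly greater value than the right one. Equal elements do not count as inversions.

13

For each element, count later entries that are smaller:
16: 5
12: 3
13: 3
11: 1
11: 1
8: 0
Sum: 5 + 3 + 3 + 1 + 1 + 0 = 13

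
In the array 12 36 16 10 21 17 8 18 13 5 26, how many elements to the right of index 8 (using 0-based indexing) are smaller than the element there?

1

The element at index 8 is 13.
Elements after it: 5, 26
Those smaller than 13: 5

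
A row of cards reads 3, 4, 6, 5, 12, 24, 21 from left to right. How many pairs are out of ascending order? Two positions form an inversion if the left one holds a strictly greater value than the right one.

There are 2 out-of-order pairs.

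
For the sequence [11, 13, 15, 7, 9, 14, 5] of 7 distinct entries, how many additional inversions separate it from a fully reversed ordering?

8

Maximum inversions for 7 distinct elements is C(7, 2) = 7·6/2 = 21.
Current inversions — for each element, count later smaller elements:
11: 3
13: 3
15: 4
7: 1
9: 1
14: 1
5: 0
Current total: 3 + 3 + 4 + 1 + 1 + 1 + 0 = 13
Shortfall: 21 − 13 = 8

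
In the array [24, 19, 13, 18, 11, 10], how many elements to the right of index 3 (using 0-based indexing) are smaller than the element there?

2

The element at index 3 is 18.
Elements after it: 11, 10
Those smaller than 18: 11, 10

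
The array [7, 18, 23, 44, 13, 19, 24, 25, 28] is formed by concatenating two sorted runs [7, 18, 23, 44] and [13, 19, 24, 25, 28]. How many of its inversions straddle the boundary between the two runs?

Take each right-half value and tally the left-half values above it:
r = 13: 18, 23, 44 → 3
r = 19: 23, 44 → 2
r = 24: 44 → 1
r = 25: 44 → 1
r = 28: 44 → 1
Cross-inversions: 3 + 2 + 1 + 1 + 1 = 8

8 cross-inversions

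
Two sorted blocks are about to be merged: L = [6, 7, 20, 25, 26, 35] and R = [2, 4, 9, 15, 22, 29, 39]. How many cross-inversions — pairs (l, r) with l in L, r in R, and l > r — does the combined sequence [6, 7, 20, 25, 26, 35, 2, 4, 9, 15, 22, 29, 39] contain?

Take each right-half value and tally the left-half values above it:
r = 2: 6, 7, 20, 25, 26, 35 → 6
r = 4: 6, 7, 20, 25, 26, 35 → 6
r = 9: 20, 25, 26, 35 → 4
r = 15: 20, 25, 26, 35 → 4
r = 22: 25, 26, 35 → 3
r = 29: 35 → 1
r = 39: none → 0
Cross-inversions: 6 + 6 + 4 + 4 + 3 + 1 + 0 = 24

24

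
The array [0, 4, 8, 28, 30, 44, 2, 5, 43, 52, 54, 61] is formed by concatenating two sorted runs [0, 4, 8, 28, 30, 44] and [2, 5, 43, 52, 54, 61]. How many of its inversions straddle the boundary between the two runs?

10 cross-inversions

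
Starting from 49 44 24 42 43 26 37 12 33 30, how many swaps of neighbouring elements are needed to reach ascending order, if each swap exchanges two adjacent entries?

33

Minimum adjacent swaps = number of inversions (each swap of adjacent out-of-order elements removes one inversion and no swap can remove more).
Count inversions — for each element, later elements that are smaller:
49: 44, 24, 42, 43, 26, 37, 12, 33, 30 → 9
44: 24, 42, 43, 26, 37, 12, 33, 30 → 8
24: 12 → 1
42: 26, 37, 12, 33, 30 → 5
43: 26, 37, 12, 33, 30 → 5
26: 12 → 1
37: 12, 33, 30 → 3
12: none → 0
33: 30 → 1
30: none → 0
Total inversions: 9 + 8 + 1 + 5 + 5 + 1 + 3 + 0 + 1 + 0 = 33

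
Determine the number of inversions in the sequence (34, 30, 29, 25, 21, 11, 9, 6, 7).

Element-by-element contributions:
34 → 30, 29, 25, 21, 11, 9, 6, 7 → 8
30 → 29, 25, 21, 11, 9, 6, 7 → 7
29 → 25, 21, 11, 9, 6, 7 → 6
25 → 21, 11, 9, 6, 7 → 5
21 → 11, 9, 6, 7 → 4
11 → 9, 6, 7 → 3
9 → 6, 7 → 2
6 → none → 0
7 → none → 0
Sum: 8 + 7 + 6 + 5 + 4 + 3 + 2 + 0 + 0 = 35

35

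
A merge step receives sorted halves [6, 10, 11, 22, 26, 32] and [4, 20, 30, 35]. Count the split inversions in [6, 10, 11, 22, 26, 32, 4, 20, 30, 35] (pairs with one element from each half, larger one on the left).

There are 10 cross-inversions.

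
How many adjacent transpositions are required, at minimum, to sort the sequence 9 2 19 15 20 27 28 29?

Swaps: 2

Minimum adjacent swaps = number of inversions (each swap of adjacent out-of-order elements removes one inversion and no swap can remove more).
Count inversions — for each element, later elements that are smaller:
9: 2 → 1
2: none → 0
19: 15 → 1
15: none → 0
20: none → 0
27: none → 0
28: none → 0
29: none → 0
Total inversions: 1 + 0 + 1 + 0 + 0 + 0 + 0 + 0 = 2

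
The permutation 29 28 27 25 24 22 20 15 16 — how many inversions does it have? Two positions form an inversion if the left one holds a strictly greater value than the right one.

Element-by-element contributions:
29 → 28, 27, 25, 24, 22, 20, 15, 16 → 8
28 → 27, 25, 24, 22, 20, 15, 16 → 7
27 → 25, 24, 22, 20, 15, 16 → 6
25 → 24, 22, 20, 15, 16 → 5
24 → 22, 20, 15, 16 → 4
22 → 20, 15, 16 → 3
20 → 15, 16 → 2
15 → none → 0
16 → none → 0
Sum: 8 + 7 + 6 + 5 + 4 + 3 + 2 + 0 + 0 = 35

35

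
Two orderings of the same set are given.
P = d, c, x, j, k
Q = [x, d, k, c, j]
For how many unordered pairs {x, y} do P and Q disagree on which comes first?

4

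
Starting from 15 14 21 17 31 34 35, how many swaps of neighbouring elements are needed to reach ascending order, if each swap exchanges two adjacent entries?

There are 2 swaps.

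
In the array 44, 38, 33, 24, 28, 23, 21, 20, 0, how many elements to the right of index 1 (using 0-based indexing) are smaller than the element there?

7

The element at index 1 is 38.
Elements after it: 33, 24, 28, 23, 21, 20, 0
Those smaller than 38: 33, 24, 28, 23, 21, 20, 0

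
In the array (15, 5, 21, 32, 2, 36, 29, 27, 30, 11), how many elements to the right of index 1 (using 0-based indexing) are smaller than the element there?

1

The element at index 1 is 5.
Elements after it: 21, 32, 2, 36, 29, 27, 30, 11
Those smaller than 5: 2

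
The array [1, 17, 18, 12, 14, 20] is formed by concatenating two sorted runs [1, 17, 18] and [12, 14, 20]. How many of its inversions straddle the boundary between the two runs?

For each element r of the right run, count left-run elements greater than r:
r = 12: 17, 18 → 2
r = 14: 17, 18 → 2
r = 20: none → 0
Cross-inversions: 2 + 2 + 0 = 4

4 cross-inversions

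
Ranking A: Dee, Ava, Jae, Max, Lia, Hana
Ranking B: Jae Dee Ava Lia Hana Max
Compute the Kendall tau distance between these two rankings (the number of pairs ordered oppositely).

4

Assign each item its position (1..6) in the first ordering, then rewrite the second ordering as that position sequence:
positions: Dee→1, Ava→2, Jae→3, Max→4, Lia→5, Hana→6
second ordering as positions: [3, 1, 2, 5, 6, 4]
Discordant pairs = inversions in this position sequence.
3: 1, 2 → 2
1: 0
2: 0
5: 4 → 1
6: 4 → 1
4: 0
Total: 2 + 0 + 0 + 1 + 1 + 0 = 4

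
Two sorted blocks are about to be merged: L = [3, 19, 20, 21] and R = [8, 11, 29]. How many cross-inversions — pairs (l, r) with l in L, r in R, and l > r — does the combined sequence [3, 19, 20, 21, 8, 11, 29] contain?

For each element r of the right run, count left-run elements greater than r:
r = 8: 19, 20, 21 → 3
r = 11: 19, 20, 21 → 3
r = 29: none → 0
Cross-inversions: 3 + 3 + 0 = 6

6 split inversions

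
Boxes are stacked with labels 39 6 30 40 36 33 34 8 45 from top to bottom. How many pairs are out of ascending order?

There are 16 out-of-order pairs.

Element-by-element contributions:
39: 6
6: 0
30: 1
40: 4
36: 3
33: 1
34: 1
8: 0
45: 0
Sum: 6 + 0 + 1 + 4 + 3 + 1 + 1 + 0 + 0 = 16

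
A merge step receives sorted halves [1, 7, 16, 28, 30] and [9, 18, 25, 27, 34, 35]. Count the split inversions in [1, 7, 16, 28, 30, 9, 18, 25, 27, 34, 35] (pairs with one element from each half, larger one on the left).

9

Count, for every r in R, how many entries of L exceed r:
r = 9: 16, 28, 30 → 3
r = 18: 28, 30 → 2
r = 25: 28, 30 → 2
r = 27: 28, 30 → 2
r = 34: none → 0
r = 35: none → 0
Cross-inversions: 3 + 2 + 2 + 2 + 0 + 0 = 9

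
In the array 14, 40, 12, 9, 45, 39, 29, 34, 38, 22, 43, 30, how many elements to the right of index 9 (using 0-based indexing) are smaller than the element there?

0

The element at index 9 is 22.
Elements after it: 43, 30
None of them are smaller than 22.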